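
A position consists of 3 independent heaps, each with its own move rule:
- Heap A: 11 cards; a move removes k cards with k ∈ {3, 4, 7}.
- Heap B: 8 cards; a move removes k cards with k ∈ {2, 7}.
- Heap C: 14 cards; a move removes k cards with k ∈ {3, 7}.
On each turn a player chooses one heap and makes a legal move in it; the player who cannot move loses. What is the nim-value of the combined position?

3

Build the Grundy sequence for heap A with g(k) = mex{g(k−s) : s ∈ {3, 4, 7}, s ≤ k}:
k:     0  1  2  3  4  5  6  7  8  9 10 11
g(k):  0  0  0  1  1  1  2  2  2  3  0  0
So g(11) = 0.
Build the Grundy sequence for heap B with g(k) = mex{g(k−s) : s ∈ {2, 7}, s ≤ k}:
k:     0  1  2  3  4  5  6  7  8
g(k):  0  0  1  1  0  0  1  1  2
So g(8) = 2.
For heap C, compute g(0), g(1), … with moves {3, 7}:
g(0) = mex{} = 0
g(1) = mex{} = 0
g(2) = mex{} = 0
g(3) = mex{0} = 1
g(4) = mex{0} = 1
g(5) = mex{0} = 1
g(6) = mex{1} = 0
g(7) = mex{0,1} = 2
g(8) = mex{0,1} = 2
g(9) = mex{0} = 1
g(10) = mex{1,2} = 0
g(11) = mex{1,2} = 0
g(12) = mex{1} = 0
g(13) = mex{0} = 1
g(14) = mex{0,2} = 1
So g(14) = 1.
By the Sprague-Grundy theorem, the Grundy value of a sum of independent games is the XOR of the component values.
Combined value = 0 XOR 2 XOR 1 = 3.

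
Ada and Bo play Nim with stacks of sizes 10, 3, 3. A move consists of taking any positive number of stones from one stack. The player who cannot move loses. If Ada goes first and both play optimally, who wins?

Ada wins

In binary:
  1010  (10)
  0011  (3)
  0011  (3)
  ----
  1010  (10)
The nim-sum is 10 ≠ 0, so this is an N-position: the player to move can win; Ada has a winning move.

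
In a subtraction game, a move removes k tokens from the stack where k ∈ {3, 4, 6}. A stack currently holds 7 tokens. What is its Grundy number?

2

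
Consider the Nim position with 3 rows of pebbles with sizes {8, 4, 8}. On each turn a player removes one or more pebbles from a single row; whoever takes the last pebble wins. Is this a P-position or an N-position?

N-position

Write each in binary and XOR column by column:
  1000  (8)
  0100  (4)
  1000  (8)
  ----
  0100  (4)
The nim-sum is 4 ≠ 0, so this is an N-position: the player to move can win.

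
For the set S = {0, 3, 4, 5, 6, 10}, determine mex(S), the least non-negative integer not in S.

0 is in the set but 1 is not, so the mex is 1.

1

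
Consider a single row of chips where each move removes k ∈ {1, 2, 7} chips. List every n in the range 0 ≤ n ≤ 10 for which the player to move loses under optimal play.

Build the Grundy sequence with g(k) = mex{g(k−s) : s ∈ {1, 2, 7}, s ≤ k}:
g(0) = mex{} = 0
g(1) = mex{0} = 1
g(2) = mex{0,1} = 2
g(3) = mex{1,2} = 0
g(4) = mex{0,2} = 1
g(5) = mex{0,1} = 2
g(6) = mex{1,2} = 0
g(7) = mex{0,2} = 1
g(8) = mex{0,1} = 2
g(9) = mex{1,2} = 0
g(10) = mex{0,2} = 1
The P-positions (g = 0) in 0..10 are 0, 3, 6, 9.

0, 3, 6, 9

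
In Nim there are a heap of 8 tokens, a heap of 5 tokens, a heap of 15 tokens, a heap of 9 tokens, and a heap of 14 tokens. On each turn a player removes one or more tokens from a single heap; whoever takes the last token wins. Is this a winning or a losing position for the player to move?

Winning position

Compute the nim-sum pairwise:
8 ^ 5 = 13
13 ^ 15 = 2
2 ^ 9 = 11
11 ^ 14 = 5
The nim-sum is 5 ≠ 0, so this is an N-position: the player to move can win.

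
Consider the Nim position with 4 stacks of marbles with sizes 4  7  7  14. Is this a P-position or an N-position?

N-position

Compute the nim-sum pairwise:
4 XOR 7 = 3
3 XOR 7 = 4
4 XOR 14 = 10
The nim-sum is 10 ≠ 0, so this is an N-position: the player to move can win.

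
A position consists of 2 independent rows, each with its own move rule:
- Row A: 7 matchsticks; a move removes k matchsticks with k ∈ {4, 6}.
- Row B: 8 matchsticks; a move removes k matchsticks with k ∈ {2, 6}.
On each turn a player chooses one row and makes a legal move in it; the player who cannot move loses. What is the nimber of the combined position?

1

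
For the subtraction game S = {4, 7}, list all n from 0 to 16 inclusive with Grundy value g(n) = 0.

0, 1, 2, 3, 11, 12, 13, 14

Build the Grundy sequence with g(k) = mex{g(k−s) : s ∈ {4, 7}, s ≤ k}:
k:     0  1  2  3  4  5  6  7  8  9 10 11 12 13 14 15 16
g(k):  0  0  0  0  1  1  1  1  2  2  2  0  0  0  0  1  1
The P-positions (g = 0) in 0..16 are 0, 1, 2, 3, 11, 12, 13, 14.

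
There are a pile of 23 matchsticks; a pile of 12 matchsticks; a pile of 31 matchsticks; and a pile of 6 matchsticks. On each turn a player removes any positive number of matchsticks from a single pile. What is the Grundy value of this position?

Write each in binary and XOR column by column:
  10111  (23)
  01100  (12)
  11111  (31)
  00110  (6)
  -----
  00010  (2)

2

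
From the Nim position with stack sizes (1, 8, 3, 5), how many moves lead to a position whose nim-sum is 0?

1

Write each in binary and XOR column by column:
  0001  (1)
  1000  (8)
  0011  (3)
  0101  (5)
  ----
  1111  (15)
The overall nim-sum is X = 15. A stack of size p has a winning move iff p XOR X < p (reduce it to p XOR X).
  1: 1 XOR 15 = 14 ≥ 1 — no move.
  8: 8 XOR 15 = 7 < 8 — winning move (to 7).
  3: 3 XOR 15 = 12 ≥ 3 — no move.
  5: 5 XOR 15 = 10 ≥ 5 — no move.
That gives 1 winning move.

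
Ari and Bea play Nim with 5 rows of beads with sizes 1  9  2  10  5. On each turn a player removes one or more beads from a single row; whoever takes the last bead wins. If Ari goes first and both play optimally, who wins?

Ari wins

Compute the nim-sum pairwise:
1 ^ 9 = 8
8 ^ 2 = 10
10 ^ 10 = 0
0 ^ 5 = 5
The nim-sum is 5 ≠ 0, so this is an N-position: the player to move can win; Ari has a winning move.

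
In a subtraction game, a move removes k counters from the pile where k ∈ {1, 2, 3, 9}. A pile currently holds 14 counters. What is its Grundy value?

2

Build the Grundy sequence with g(k) = mex{g(k−s) : s ∈ {1, 2, 3, 9}, s ≤ k}:
g(0) = mex{} = 0
g(1) = mex{0} = 1
g(2) = mex{0,1} = 2
g(3) = mex{0,1,2} = 3
g(4) = mex{1,2,3} = 0
g(5) = mex{0,2,3} = 1
g(6) = mex{0,1,3} = 2
g(7) = mex{0,1,2} = 3
g(8) = mex{1,2,3} = 0
g(9) = mex{0,2,3} = 1
g(10) = mex{0,1,3} = 2
g(11) = mex{0,1,2} = 3
g(12) = mex{1,2,3} = 0
g(13) = mex{0,2,3} = 1
g(14) = mex{0,1,3} = 2
So g(14) = 2.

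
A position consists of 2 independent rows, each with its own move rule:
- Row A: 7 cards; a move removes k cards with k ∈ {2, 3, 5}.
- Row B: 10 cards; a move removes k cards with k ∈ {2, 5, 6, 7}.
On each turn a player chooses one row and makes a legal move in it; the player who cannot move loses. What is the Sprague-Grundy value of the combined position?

Grundy values for row A (subtraction set {2, 3, 5}):
k:     0  1  2  3  4  5  6  7
g(k):  0  0  1  1  2  2  3  0
So g(7) = 0.
For row B, compute g(0), g(1), … with moves {2, 5, 6, 7}:
g(0) = mex{} = 0
g(1) = mex{} = 0
g(2) = mex{0} = 1
g(3) = mex{0} = 1
g(4) = mex{1} = 0
g(5) = mex{0,1} = 2
g(6) = mex{0} = 1
g(7) = mex{0,1,2} = 3
g(8) = mex{0,1} = 2
g(9) = mex{0,1,3} = 2
g(10) = mex{0,1,2} = 3
So g(10) = 3.
By the Sprague-Grundy theorem, the Grundy value of a sum of independent games is the XOR of the component values.
Combined value = 0 XOR 3 = 3.

3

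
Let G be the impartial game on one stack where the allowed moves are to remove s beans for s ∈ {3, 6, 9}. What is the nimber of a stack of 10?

Build the Grundy sequence with g(k) = mex{g(k−s) : s ∈ {3, 6, 9}, s ≤ k}:
k:     0  1  2  3  4  5  6  7  8  9 10
g(k):  0  0  0  1  1  1  2  2  2  3  3
So g(10) = 3.

3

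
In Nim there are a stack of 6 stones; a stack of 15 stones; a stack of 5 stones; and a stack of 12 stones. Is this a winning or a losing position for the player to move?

Nim-sum: 6 XOR 15 XOR 5 XOR 12 = 0.
The nim-sum is 0, so this is a P-position: the player to move is in a losing position under optimal play.

Losing position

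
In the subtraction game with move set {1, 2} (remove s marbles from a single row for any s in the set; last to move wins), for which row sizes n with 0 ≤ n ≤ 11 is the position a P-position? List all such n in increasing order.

0, 3, 6, 9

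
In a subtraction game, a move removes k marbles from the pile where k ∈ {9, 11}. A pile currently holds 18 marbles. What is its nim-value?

2

Grundy values for subtraction set {9, 11}:
k:     0  1  2  3  4  5  6  7  8  9 10 11 12 13 14 15 16 17 18
g(k):  0  0  0  0  0  0  0  0  0  1  1  1  1  1  1  1  1  1  2
So g(18) = 2.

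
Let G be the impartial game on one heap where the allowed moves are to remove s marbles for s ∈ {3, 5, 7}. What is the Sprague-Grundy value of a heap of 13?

1

Build the Grundy sequence with g(k) = mex{g(k−s) : s ∈ {3, 5, 7}, s ≤ k}:
k:     0  1  2  3  4  5  6  7  8  9 10 11 12 13
g(k):  0  0  0  1  1  1  2  2  2  3  0  0  0  1
So g(13) = 1.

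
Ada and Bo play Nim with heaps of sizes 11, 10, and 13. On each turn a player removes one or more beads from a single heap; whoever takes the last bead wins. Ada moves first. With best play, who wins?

Nim-sum: 11 ^ 10 ^ 13 = 12.
The nim-sum is 12 ≠ 0, so this is an N-position: the player to move can win; Ada has a winning move.

Ada wins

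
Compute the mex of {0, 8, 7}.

0 is in the set but 1 is not, so the mex is 1.

1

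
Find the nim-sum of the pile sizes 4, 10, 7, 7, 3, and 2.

15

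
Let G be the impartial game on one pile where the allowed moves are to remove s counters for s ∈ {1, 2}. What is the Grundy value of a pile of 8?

2

Grundy values for subtraction set {1, 2}:
k:     0  1  2  3  4  5  6  7  8
g(k):  0  1  2  0  1  2  0  1  2
So g(8) = 2.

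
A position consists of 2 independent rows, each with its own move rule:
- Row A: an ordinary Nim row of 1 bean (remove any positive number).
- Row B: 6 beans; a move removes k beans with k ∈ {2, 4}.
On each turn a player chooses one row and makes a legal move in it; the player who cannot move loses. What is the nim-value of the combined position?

Row A is a plain Nim row of size 1, so its Grundy value is 1.
For row B, compute g(0), g(1), … with moves {2, 4}:
k:     0  1  2  3  4  5  6
g(k):  0  0  1  1  2  2  0
So g(6) = 0.
By the Sprague-Grundy theorem, the Grundy value of a sum of independent games is the XOR of the component values.
Combined value = 1 ⊕ 0 = 1.

1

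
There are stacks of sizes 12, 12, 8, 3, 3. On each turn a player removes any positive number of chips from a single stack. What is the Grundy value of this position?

8

Nim-sum: 12 ⊕ 12 ⊕ 8 ⊕ 3 ⊕ 3 = 8.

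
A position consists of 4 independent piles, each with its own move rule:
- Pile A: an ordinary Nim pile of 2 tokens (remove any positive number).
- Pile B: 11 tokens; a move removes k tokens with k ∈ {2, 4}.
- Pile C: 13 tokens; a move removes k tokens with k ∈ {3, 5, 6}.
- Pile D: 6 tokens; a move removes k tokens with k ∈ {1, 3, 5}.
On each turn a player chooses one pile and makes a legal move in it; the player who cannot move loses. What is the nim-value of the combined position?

Pile A is a plain Nim pile of size 2, so its Grundy value is 2.
For pile B, compute g(0), g(1), … with moves {2, 4}:
g(0) = mex{} = 0
g(1) = mex{} = 0
g(2) = mex{0} = 1
g(3) = mex{0} = 1
g(4) = mex{0,1} = 2
g(5) = mex{0,1} = 2
g(6) = mex{1,2} = 0
g(7) = mex{1,2} = 0
g(8) = mex{0,2} = 1
g(9) = mex{0,2} = 1
g(10) = mex{0,1} = 2
g(11) = mex{0,1} = 2
So g(11) = 2.
Build the Grundy sequence for pile C with g(k) = mex{g(k−s) : s ∈ {3, 5, 6}, s ≤ k}:
k:     0  1  2  3  4  5  6  7  8  9 10 11 12 13
g(k):  0  0  0  1  1  1  2  2  2  0  0  0  1  1
So g(13) = 1.
Build the Grundy sequence for pile D with g(k) = mex{g(k−s) : s ∈ {1, 3, 5}, s ≤ k}:
k:     0  1  2  3  4  5  6
g(k):  0  1  0  1  0  1  0
So g(6) = 0.
By the Sprague-Grundy theorem, the Grundy value of a sum of independent games is the XOR of the component values.
Combined value = 2 XOR 2 XOR 1 XOR 0 = 1.

1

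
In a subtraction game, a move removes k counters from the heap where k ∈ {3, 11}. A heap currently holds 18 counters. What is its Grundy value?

Build the Grundy sequence with g(k) = mex{g(k−s) : s ∈ {3, 11}, s ≤ k}:
k:     0  1  2  3  4  5  6  7  8  9 10 11 12 13 14 15 16 17 18
g(k):  0  0  0  1  1  1  0  0  0  1  1  1  2  2  0  0  0  1  1
So g(18) = 1.

1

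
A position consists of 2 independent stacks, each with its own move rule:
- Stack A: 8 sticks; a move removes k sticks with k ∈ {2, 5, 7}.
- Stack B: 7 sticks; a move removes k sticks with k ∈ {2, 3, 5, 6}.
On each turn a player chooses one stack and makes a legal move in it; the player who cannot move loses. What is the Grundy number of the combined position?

Build the Grundy sequence for stack A with g(k) = mex{g(k−s) : s ∈ {2, 5, 7}, s ≤ k}:
k:     0  1  2  3  4  5  6  7  8
g(k):  0  0  1  1  0  2  1  3  2
So g(8) = 2.
For stack B, compute g(0), g(1), … with moves {2, 3, 5, 6}:
g(0) = mex{} = 0
g(1) = mex{} = 0
g(2) = mex{0} = 1
g(3) = mex{0} = 1
g(4) = mex{0,1} = 2
g(5) = mex{0,1} = 2
g(6) = mex{0,1,2} = 3
g(7) = mex{0,1,2} = 3
So g(7) = 3.
By the Sprague-Grundy theorem, the Grundy value of a sum of independent games is the XOR of the component values.
Combined value = 2 ⊕ 3 = 1.

1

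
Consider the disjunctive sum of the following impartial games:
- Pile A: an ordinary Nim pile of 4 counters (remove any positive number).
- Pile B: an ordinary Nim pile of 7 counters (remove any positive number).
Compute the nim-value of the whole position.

3

Pile A is a plain Nim pile of size 4, so its Grundy value is 4.
Pile B is a plain Nim pile of size 7, so its Grundy value is 7.
By the Sprague-Grundy theorem, the Grundy value of a sum of independent games is the XOR of the component values.
Combined value = 4 XOR 7 = 3.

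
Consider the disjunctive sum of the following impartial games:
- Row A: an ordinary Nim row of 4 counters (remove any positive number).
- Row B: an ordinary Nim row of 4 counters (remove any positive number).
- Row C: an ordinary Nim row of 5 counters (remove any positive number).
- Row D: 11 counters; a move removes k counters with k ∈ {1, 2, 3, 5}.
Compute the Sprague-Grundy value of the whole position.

6

Row A is a plain Nim row of size 4, so its Grundy value is 4.
Row B is a plain Nim row of size 4, so its Grundy value is 4.
Row C is a plain Nim row of size 5, so its Grundy value is 5.
For row D, compute g(0), g(1), … with moves {1, 2, 3, 5}:
k:     0  1  2  3  4  5  6  7  8  9 10 11
g(k):  0  1  2  3  0  1  2  3  0  1  2  3
So g(11) = 3.
By the Sprague-Grundy theorem, the Grundy value of a sum of independent games is the XOR of the component values.
Combined value = 4 ⊕ 4 ⊕ 5 ⊕ 3 = 6.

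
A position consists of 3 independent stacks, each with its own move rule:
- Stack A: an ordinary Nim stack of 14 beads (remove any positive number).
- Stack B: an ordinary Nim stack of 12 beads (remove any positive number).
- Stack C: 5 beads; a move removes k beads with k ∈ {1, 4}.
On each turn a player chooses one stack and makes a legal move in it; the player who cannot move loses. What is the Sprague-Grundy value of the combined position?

Stack A is a plain Nim stack of size 14, so its Grundy value is 14.
Stack B is a plain Nim stack of size 12, so its Grundy value is 12.
Build the Grundy sequence for stack C with g(k) = mex{g(k−s) : s ∈ {1, 4}, s ≤ k}:
g(0) = mex{} = 0
g(1) = mex{0} = 1
g(2) = mex{1} = 0
g(3) = mex{0} = 1
g(4) = mex{0,1} = 2
g(5) = mex{1,2} = 0
So g(5) = 0.
The value of a disjunctive sum is the nim-sum of the parts.
Combined value = 14 ⊕ 12 ⊕ 0 = 2.

2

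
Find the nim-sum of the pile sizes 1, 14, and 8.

7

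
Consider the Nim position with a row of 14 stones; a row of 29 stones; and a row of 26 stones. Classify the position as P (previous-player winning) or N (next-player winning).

N-position

Nim-sum: 14 ^ 29 ^ 26 = 9.
The nim-sum is 9 ≠ 0, so this is an N-position: the player to move can win.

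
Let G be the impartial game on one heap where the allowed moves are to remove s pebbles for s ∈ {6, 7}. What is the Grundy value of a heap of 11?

Compute g(0), g(1), … for moves {6, 7}:
g(0) = mex{} = 0
g(1) = mex{} = 0
g(2) = mex{} = 0
g(3) = mex{} = 0
g(4) = mex{} = 0
g(5) = mex{} = 0
g(6) = mex{0} = 1
g(7) = mex{0} = 1
g(8) = mex{0} = 1
g(9) = mex{0} = 1
g(10) = mex{0} = 1
g(11) = mex{0} = 1
So g(11) = 1.

1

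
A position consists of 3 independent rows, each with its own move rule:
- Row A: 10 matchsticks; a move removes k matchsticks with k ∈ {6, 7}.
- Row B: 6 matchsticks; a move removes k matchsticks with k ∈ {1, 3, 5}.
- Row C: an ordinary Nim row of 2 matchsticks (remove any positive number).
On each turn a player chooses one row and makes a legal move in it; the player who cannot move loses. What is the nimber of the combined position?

Build the Grundy sequence for row A with g(k) = mex{g(k−s) : s ∈ {6, 7}, s ≤ k}:
g(0) = mex{} = 0
g(1) = mex{} = 0
g(2) = mex{} = 0
g(3) = mex{} = 0
g(4) = mex{} = 0
g(5) = mex{} = 0
g(6) = mex{0} = 1
g(7) = mex{0} = 1
g(8) = mex{0} = 1
g(9) = mex{0} = 1
g(10) = mex{0} = 1
So g(10) = 1.
Build the Grundy sequence for row B with g(k) = mex{g(k−s) : s ∈ {1, 3, 5}, s ≤ k}:
g(0) = mex{} = 0
g(1) = mex{0} = 1
g(2) = mex{1} = 0
g(3) = mex{0} = 1
g(4) = mex{1} = 0
g(5) = mex{0} = 1
g(6) = mex{1} = 0
So g(6) = 0.
Row C is a plain Nim row of size 2, so its Grundy value is 2.
By the Sprague-Grundy theorem, the Grundy value of a sum of independent games is the XOR of the component values.
Combined value = 1 XOR 0 XOR 2 = 3.

3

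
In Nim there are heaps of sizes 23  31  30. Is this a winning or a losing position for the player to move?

Winning position

Write each in binary and XOR column by column:
  10111  (23)
  11111  (31)
  11110  (30)
  -----
  10110  (22)
The nim-sum is 22 ≠ 0, so this is an N-position: the player to move can win.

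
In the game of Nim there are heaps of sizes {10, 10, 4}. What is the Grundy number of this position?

4

Nim-sum: 10 ⊕ 10 ⊕ 4 = 4.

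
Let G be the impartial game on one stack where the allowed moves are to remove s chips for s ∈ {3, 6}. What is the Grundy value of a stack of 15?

Compute g(0), g(1), … for moves {3, 6}:
k:     0  1  2  3  4  5  6  7  8  9 10 11 12 13 14 15
g(k):  0  0  0  1  1  1  2  2  2  0  0  0  1  1  1  2
So g(15) = 2.

2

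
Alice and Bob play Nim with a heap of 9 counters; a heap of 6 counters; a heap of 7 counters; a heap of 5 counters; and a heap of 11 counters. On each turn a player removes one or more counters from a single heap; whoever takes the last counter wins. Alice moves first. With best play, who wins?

Alice wins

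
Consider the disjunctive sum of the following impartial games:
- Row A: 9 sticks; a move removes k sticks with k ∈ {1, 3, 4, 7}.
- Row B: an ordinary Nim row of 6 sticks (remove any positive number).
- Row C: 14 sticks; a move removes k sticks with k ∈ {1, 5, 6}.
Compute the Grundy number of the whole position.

6

Build the Grundy sequence for row A with g(k) = mex{g(k−s) : s ∈ {1, 3, 4, 7}, s ≤ k}:
k:     0  1  2  3  4  5  6  7  8  9
g(k):  0  1  0  1  2  3  2  3  0  1
So g(9) = 1.
Row B is a plain Nim row of size 6, so its Grundy value is 6.
Build the Grundy sequence for row C with g(k) = mex{g(k−s) : s ∈ {1, 5, 6}, s ≤ k}:
g(0) = mex{} = 0
g(1) = mex{0} = 1
g(2) = mex{1} = 0
g(3) = mex{0} = 1
g(4) = mex{1} = 0
g(5) = mex{0} = 1
g(6) = mex{0,1} = 2
g(7) = mex{0,1,2} = 3
g(8) = mex{0,1,3} = 2
g(9) = mex{0,1,2} = 3
g(10) = mex{0,1,3} = 2
g(11) = mex{1,2} = 0
g(12) = mex{0,2,3} = 1
g(13) = mex{1,2,3} = 0
g(14) = mex{0,2,3} = 1
So g(14) = 1.
The value of a disjunctive sum is the nim-sum of the parts.
Combined value = 1 XOR 6 XOR 1 = 6.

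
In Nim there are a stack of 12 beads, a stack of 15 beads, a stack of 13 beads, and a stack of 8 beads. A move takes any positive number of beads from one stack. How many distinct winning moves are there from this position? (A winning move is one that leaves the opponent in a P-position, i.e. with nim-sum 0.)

Nim-sum: 12 ^ 15 ^ 13 ^ 8 = 6.
The overall nim-sum is X = 6. A stack of size p has a winning move iff p XOR X < p (reduce it to p XOR X).
  12: 12 XOR 6 = 10 < 12 — winning move (to 10).
  15: 15 XOR 6 = 9 < 15 — winning move (to 9).
  13: 13 XOR 6 = 11 < 13 — winning move (to 11).
  8: 8 XOR 6 = 14 ≥ 8 — no move.
That gives 3 winning moves.

3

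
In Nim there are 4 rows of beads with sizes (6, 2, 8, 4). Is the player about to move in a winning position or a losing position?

Winning position

Write each in binary and XOR column by column:
  0110  (6)
  0010  (2)
  1000  (8)
  0100  (4)
  ----
  1000  (8)
The nim-sum is 8 ≠ 0, so this is an N-position: the player to move can win.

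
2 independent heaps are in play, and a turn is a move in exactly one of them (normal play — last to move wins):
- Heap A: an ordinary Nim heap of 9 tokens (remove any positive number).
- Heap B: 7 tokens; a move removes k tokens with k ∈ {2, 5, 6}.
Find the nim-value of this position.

Heap A is a plain Nim heap of size 9, so its Grundy value is 9.
Build the Grundy sequence for heap B with g(k) = mex{g(k−s) : s ∈ {2, 5, 6}, s ≤ k}:
k:     0  1  2  3  4  5  6  7
g(k):  0  0  1  1  0  2  1  3
So g(7) = 3.
The value of a disjunctive sum is the nim-sum of the parts.
Combined value = 9 ⊕ 3 = 10.

10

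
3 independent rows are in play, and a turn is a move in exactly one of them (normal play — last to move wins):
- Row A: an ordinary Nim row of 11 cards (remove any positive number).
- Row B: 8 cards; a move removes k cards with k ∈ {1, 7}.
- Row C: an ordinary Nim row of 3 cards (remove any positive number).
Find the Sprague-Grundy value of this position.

Row A is a plain Nim row of size 11, so its Grundy value is 11.
For row B, compute g(0), g(1), … with moves {1, 7}:
g(0) = mex{} = 0
g(1) = mex{0} = 1
g(2) = mex{1} = 0
g(3) = mex{0} = 1
g(4) = mex{1} = 0
g(5) = mex{0} = 1
g(6) = mex{1} = 0
g(7) = mex{0} = 1
g(8) = mex{1} = 0
So g(8) = 0.
Row C is a plain Nim row of size 3, so its Grundy value is 3.
The value of a disjunctive sum is the nim-sum of the parts.
Combined value = 11 XOR 0 XOR 3 = 8.

8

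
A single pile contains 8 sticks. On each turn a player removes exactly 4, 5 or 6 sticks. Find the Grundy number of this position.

2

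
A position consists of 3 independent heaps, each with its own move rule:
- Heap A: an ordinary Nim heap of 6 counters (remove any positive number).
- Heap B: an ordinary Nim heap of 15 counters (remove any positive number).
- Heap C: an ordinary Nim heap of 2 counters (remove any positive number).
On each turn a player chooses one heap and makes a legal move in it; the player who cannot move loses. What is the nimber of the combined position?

Heap A is a plain Nim heap of size 6, so its Grundy value is 6.
Heap B is a plain Nim heap of size 15, so its Grundy value is 15.
Heap C is a plain Nim heap of size 2, so its Grundy value is 2.
The value of a disjunctive sum is the nim-sum of the parts.
Combined value = 6 ⊕ 15 ⊕ 2 = 11.

11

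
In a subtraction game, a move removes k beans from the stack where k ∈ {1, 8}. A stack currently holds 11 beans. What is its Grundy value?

0

Compute g(0), g(1), … for moves {1, 8}:
g(0) = mex{} = 0
g(1) = mex{0} = 1
g(2) = mex{1} = 0
g(3) = mex{0} = 1
g(4) = mex{1} = 0
g(5) = mex{0} = 1
g(6) = mex{1} = 0
g(7) = mex{0} = 1
g(8) = mex{0,1} = 2
g(9) = mex{1,2} = 0
g(10) = mex{0} = 1
g(11) = mex{1} = 0
So g(11) = 0.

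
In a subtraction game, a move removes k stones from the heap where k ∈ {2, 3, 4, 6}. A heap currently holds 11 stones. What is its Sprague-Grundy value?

1

Grundy values for subtraction set {2, 3, 4, 6}:
g(0) = mex{} = 0
g(1) = mex{} = 0
g(2) = mex{0} = 1
g(3) = mex{0} = 1
g(4) = mex{0,1} = 2
g(5) = mex{0,1} = 2
g(6) = mex{0,1,2} = 3
g(7) = mex{0,1,2} = 3
g(8) = mex{1,2,3} = 0
g(9) = mex{1,2,3} = 0
g(10) = mex{0,2,3} = 1
g(11) = mex{0,2,3} = 1
So g(11) = 1.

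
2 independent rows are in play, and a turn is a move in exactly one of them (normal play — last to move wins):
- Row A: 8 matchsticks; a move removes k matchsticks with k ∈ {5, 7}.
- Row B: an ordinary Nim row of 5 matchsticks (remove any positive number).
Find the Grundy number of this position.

4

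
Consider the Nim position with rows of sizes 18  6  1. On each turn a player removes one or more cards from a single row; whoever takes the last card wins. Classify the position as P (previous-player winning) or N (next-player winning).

Compute the nim-sum pairwise:
18 XOR 6 = 20
20 XOR 1 = 21
The nim-sum is 21 ≠ 0, so this is an N-position: the player to move can win.

N-position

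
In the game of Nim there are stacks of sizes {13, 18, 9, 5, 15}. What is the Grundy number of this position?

28

In binary:
  01101  (13)
  10010  (18)
  01001  (9)
  00101  (5)
  01111  (15)
  -----
  11100  (28)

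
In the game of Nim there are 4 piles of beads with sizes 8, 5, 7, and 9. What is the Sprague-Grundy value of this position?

3

In binary:
  1000  (8)
  0101  (5)
  0111  (7)
  1001  (9)
  ----
  0011  (3)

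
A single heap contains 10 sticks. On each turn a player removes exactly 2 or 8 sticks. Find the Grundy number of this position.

0

Build the Grundy sequence with g(k) = mex{g(k−s) : s ∈ {2, 8}, s ≤ k}:
k:     0  1  2  3  4  5  6  7  8  9 10
g(k):  0  0  1  1  0  0  1  1  2  2  0
So g(10) = 0.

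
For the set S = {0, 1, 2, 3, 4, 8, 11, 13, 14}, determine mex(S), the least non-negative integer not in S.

5

The values 0, 1, 2, 3, 4 are all present; 5 is the first non-negative integer missing from the set.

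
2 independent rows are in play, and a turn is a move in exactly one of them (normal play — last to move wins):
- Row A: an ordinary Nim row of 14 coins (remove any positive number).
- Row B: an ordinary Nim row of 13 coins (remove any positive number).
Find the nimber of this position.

3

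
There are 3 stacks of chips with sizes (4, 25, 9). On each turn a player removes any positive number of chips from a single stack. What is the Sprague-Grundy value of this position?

Compute the nim-sum pairwise:
4 ^ 25 = 29
29 ^ 9 = 20

20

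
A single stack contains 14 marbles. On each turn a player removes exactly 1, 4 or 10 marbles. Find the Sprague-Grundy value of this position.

Build the Grundy sequence with g(k) = mex{g(k−s) : s ∈ {1, 4, 10}, s ≤ k}:
g(0) = mex{} = 0
g(1) = mex{0} = 1
g(2) = mex{1} = 0
g(3) = mex{0} = 1
g(4) = mex{0,1} = 2
g(5) = mex{1,2} = 0
g(6) = mex{0} = 1
g(7) = mex{1} = 0
g(8) = mex{0,2} = 1
g(9) = mex{0,1} = 2
g(10) = mex{0,1,2} = 3
g(11) = mex{0,1,3} = 2
g(12) = mex{0,1,2} = 3
g(13) = mex{1,2,3} = 0
g(14) = mex{0,2,3} = 1
So g(14) = 1.

1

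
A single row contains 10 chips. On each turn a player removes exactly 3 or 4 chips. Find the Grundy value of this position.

1

Grundy values for subtraction set {3, 4}:
g(0) = mex{} = 0
g(1) = mex{} = 0
g(2) = mex{} = 0
g(3) = mex{0} = 1
g(4) = mex{0} = 1
g(5) = mex{0} = 1
g(6) = mex{0,1} = 2
g(7) = mex{1} = 0
g(8) = mex{1} = 0
g(9) = mex{1,2} = 0
g(10) = mex{0,2} = 1
So g(10) = 1.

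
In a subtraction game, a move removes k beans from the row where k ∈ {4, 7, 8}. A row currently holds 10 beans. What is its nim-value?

Grundy values for subtraction set {4, 7, 8}:
k:     0  1  2  3  4  5  6  7  8  9 10
g(k):  0  0  0  0  1  1  1  1  2  2  2
So g(10) = 2.

2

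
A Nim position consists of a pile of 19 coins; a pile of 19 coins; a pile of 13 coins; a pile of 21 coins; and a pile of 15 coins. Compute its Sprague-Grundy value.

Bitwise XOR of the heap sizes:
  10011  (19)
  10011  (19)
  01101  (13)
  10101  (21)
  01111  (15)
  -----
  10111  (23)

23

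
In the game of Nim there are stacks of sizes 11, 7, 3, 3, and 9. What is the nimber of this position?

Nim-sum: 11 XOR 7 XOR 3 XOR 3 XOR 9 = 5.

5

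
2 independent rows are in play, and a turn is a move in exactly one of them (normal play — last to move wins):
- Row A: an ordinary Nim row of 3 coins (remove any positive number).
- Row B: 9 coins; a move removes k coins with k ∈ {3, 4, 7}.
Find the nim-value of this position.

0

Row A is a plain Nim row of size 3, so its Grundy value is 3.
For row B, compute g(0), g(1), … with moves {3, 4, 7}:
k:     0  1  2  3  4  5  6  7  8  9
g(k):  0  0  0  1  1  1  2  2  2  3
So g(9) = 3.
The value of a disjunctive sum is the nim-sum of the parts.
Combined value = 3 XOR 3 = 0.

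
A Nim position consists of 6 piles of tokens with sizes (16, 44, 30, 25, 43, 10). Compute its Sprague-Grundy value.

26

In binary:
  010000  (16)
  101100  (44)
  011110  (30)
  011001  (25)
  101011  (43)
  001010  (10)
  ------
  011010  (26)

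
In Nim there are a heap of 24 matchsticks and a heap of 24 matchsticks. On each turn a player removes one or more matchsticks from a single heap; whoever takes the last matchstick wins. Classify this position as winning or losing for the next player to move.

Nim-sum: 24 ^ 24 = 0.
The nim-sum is 0, so this is a P-position: the player to move is in a losing position under optimal play.

Losing position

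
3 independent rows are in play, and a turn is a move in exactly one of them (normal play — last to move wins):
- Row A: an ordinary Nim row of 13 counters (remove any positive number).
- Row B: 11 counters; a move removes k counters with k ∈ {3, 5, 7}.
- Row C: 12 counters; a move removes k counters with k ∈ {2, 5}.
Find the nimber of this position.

Row A is a plain Nim row of size 13, so its Grundy value is 13.
For row B, compute g(0), g(1), … with moves {3, 5, 7}:
k:     0  1  2  3  4  5  6  7  8  9 10 11
g(k):  0  0  0  1  1  1  2  2  2  3  0  0
So g(11) = 0.
For row C, compute g(0), g(1), … with moves {2, 5}:
k:     0  1  2  3  4  5  6  7  8  9 10 11 12
g(k):  0  0  1  1  0  2  1  0  0  1  1  0  2
So g(12) = 2.
The value of a disjunctive sum is the nim-sum of the parts.
Combined value = 13 XOR 0 XOR 2 = 15.

15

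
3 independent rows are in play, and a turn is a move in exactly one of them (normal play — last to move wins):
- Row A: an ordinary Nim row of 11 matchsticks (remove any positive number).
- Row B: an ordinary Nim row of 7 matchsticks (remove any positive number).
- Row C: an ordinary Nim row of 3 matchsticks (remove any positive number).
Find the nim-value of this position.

15

Row A is a plain Nim row of size 11, so its Grundy value is 11.
Row B is a plain Nim row of size 7, so its Grundy value is 7.
Row C is a plain Nim row of size 3, so its Grundy value is 3.
By the Sprague-Grundy theorem, the Grundy value of a sum of independent games is the XOR of the component values.
Combined value = 11 XOR 7 XOR 3 = 15.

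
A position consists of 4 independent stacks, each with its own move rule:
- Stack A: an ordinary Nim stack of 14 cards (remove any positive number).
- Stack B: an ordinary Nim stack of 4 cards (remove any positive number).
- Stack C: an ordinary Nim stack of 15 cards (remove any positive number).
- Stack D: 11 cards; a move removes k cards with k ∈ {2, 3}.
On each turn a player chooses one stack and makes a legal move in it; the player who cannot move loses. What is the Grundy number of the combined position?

5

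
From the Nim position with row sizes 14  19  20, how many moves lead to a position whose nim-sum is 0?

1

Nim-sum: 14 XOR 19 XOR 20 = 9.
The overall nim-sum is X = 9. A row of size p has a winning move iff p XOR X < p (reduce it to p XOR X).
  14: 14 XOR 9 = 7 < 14 — winning move (to 7).
  19: 19 XOR 9 = 26 ≥ 19 — no move.
  20: 20 XOR 9 = 29 ≥ 20 — no move.
That gives 1 winning move.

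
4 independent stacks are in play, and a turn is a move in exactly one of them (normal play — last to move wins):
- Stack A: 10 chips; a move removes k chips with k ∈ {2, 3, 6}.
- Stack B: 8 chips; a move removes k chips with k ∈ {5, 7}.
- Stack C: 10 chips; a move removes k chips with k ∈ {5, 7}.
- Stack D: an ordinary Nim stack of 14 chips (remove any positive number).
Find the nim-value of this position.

13

Grundy values for stack A (subtraction set {2, 3, 6}):
k:     0  1  2  3  4  5  6  7  8  9 10
g(k):  0  0  1  1  2  0  3  1  2  0  0
So g(10) = 0.
Build the Grundy sequence for stack B with g(k) = mex{g(k−s) : s ∈ {5, 7}, s ≤ k}:
k:     0  1  2  3  4  5  6  7  8
g(k):  0  0  0  0  0  1  1  1  1
So g(8) = 1.
Build the Grundy sequence for stack C with g(k) = mex{g(k−s) : s ∈ {5, 7}, s ≤ k}:
k:     0  1  2  3  4  5  6  7  8  9 10
g(k):  0  0  0  0  0  1  1  1  1  1  2
So g(10) = 2.
Stack D is a plain Nim stack of size 14, so its Grundy value is 14.
The value of a disjunctive sum is the nim-sum of the parts.
Combined value = 0 ⊕ 1 ⊕ 2 ⊕ 14 = 13.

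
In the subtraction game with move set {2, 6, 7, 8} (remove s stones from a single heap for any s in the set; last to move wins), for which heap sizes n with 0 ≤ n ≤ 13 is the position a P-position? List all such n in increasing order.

Build the Grundy sequence with g(k) = mex{g(k−s) : s ∈ {2, 6, 7, 8}, s ≤ k}:
g(0) = mex{} = 0
g(1) = mex{} = 0
g(2) = mex{0} = 1
g(3) = mex{0} = 1
g(4) = mex{1} = 0
g(5) = mex{1} = 0
g(6) = mex{0} = 1
g(7) = mex{0} = 1
g(8) = mex{0,1} = 2
g(9) = mex{0,1} = 2
g(10) = mex{0,1,2} = 3
g(11) = mex{0,1,2} = 3
g(12) = mex{0,1,3} = 2
g(13) = mex{0,1,3} = 2
The P-positions (g = 0) in 0..13 are 0, 1, 4, 5.

0, 1, 4, 5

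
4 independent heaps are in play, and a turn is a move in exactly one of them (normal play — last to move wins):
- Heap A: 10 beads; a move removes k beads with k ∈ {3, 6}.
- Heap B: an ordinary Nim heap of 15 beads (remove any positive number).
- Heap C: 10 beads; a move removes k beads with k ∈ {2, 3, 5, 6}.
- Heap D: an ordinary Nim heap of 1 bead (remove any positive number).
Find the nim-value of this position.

Build the Grundy sequence for heap A with g(k) = mex{g(k−s) : s ∈ {3, 6}, s ≤ k}:
k:     0  1  2  3  4  5  6  7  8  9 10
g(k):  0  0  0  1  1  1  2  2  2  0  0
So g(10) = 0.
Heap B is a plain Nim heap of size 15, so its Grundy value is 15.
Build the Grundy sequence for heap C with g(k) = mex{g(k−s) : s ∈ {2, 3, 5, 6}, s ≤ k}:
k:     0  1  2  3  4  5  6  7  8  9 10
g(k):  0  0  1  1  2  2  3  3  0  0  1
So g(10) = 1.
Heap D is a plain Nim heap of size 1, so its Grundy value is 1.
The value of a disjunctive sum is the nim-sum of the parts.
Combined value = 0 ⊕ 15 ⊕ 1 ⊕ 1 = 15.

15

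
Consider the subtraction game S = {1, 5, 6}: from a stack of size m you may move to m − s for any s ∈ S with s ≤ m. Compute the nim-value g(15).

Compute g(0), g(1), … for moves {1, 5, 6}:
k:     0  1  2  3  4  5  6  7  8  9 10 11 12 13 14 15
g(k):  0  1  0  1  0  1  2  3  2  3  2  0  1  0  1  0
So g(15) = 0.

0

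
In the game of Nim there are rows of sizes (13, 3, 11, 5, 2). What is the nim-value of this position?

2

Compute the nim-sum pairwise:
13 ⊕ 3 = 14
14 ⊕ 11 = 5
5 ⊕ 5 = 0
0 ⊕ 2 = 2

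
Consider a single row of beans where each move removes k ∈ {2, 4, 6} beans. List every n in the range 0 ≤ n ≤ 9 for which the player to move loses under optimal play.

Build the Grundy sequence with g(k) = mex{g(k−s) : s ∈ {2, 4, 6}, s ≤ k}:
g(0) = mex{} = 0
g(1) = mex{} = 0
g(2) = mex{0} = 1
g(3) = mex{0} = 1
g(4) = mex{0,1} = 2
g(5) = mex{0,1} = 2
g(6) = mex{0,1,2} = 3
g(7) = mex{0,1,2} = 3
g(8) = mex{1,2,3} = 0
g(9) = mex{1,2,3} = 0
The P-positions (g = 0) in 0..9 are 0, 1, 8, 9.

0, 1, 8, 9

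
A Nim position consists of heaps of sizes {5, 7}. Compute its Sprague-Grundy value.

2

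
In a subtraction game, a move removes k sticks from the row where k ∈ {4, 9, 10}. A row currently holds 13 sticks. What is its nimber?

3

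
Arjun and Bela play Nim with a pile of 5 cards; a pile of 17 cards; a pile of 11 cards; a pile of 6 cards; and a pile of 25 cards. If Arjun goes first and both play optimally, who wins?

Bela wins

Compute the nim-sum pairwise:
5 ⊕ 17 = 20
20 ⊕ 11 = 31
31 ⊕ 6 = 25
25 ⊕ 25 = 0
The nim-sum is 0, so this is a P-position: the player to move is in a losing position under optimal play; Arjun is about to move from it and so loses — Bela wins.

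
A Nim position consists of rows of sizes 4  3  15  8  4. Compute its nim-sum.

4

Compute the nim-sum pairwise:
4 XOR 3 = 7
7 XOR 15 = 8
8 XOR 8 = 0
0 XOR 4 = 4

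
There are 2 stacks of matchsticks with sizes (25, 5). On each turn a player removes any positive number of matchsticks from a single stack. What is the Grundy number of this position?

Write each in binary and XOR column by column:
  11001  (25)
  00101  (5)
  -----
  11100  (28)

28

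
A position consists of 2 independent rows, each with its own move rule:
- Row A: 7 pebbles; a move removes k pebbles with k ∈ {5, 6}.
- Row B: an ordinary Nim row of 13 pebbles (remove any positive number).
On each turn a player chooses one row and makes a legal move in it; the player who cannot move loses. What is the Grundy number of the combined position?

Grundy values for row A (subtraction set {5, 6}):
g(0) = mex{} = 0
g(1) = mex{} = 0
g(2) = mex{} = 0
g(3) = mex{} = 0
g(4) = mex{} = 0
g(5) = mex{0} = 1
g(6) = mex{0} = 1
g(7) = mex{0} = 1
So g(7) = 1.
Row B is a plain Nim row of size 13, so its Grundy value is 13.
By the Sprague-Grundy theorem, the Grundy value of a sum of independent games is the XOR of the component values.
Combined value = 1 XOR 13 = 12.

12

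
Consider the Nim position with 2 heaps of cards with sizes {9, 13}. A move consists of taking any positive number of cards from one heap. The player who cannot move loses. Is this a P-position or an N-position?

Nim-sum: 9 ^ 13 = 4.
The nim-sum is 4 ≠ 0, so this is an N-position: the player to move can win.

N-position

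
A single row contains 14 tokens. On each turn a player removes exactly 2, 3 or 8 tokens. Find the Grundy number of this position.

2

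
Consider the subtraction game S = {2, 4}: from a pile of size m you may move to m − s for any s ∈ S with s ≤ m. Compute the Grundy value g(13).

Build the Grundy sequence with g(k) = mex{g(k−s) : s ∈ {2, 4}, s ≤ k}:
k:     0  1  2  3  4  5  6  7  8  9 10 11 12 13
g(k):  0  0  1  1  2  2  0  0  1  1  2  2  0  0
So g(13) = 0.

0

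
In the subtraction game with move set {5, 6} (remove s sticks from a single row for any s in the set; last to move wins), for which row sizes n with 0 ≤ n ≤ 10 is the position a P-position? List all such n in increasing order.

0, 1, 2, 3, 4

Compute g(0), g(1), … for moves {5, 6}:
g(0) = mex{} = 0
g(1) = mex{} = 0
g(2) = mex{} = 0
g(3) = mex{} = 0
g(4) = mex{} = 0
g(5) = mex{0} = 1
g(6) = mex{0} = 1
g(7) = mex{0} = 1
g(8) = mex{0} = 1
g(9) = mex{0} = 1
g(10) = mex{0,1} = 2
The P-positions (g = 0) in 0..10 are 0, 1, 2, 3, 4.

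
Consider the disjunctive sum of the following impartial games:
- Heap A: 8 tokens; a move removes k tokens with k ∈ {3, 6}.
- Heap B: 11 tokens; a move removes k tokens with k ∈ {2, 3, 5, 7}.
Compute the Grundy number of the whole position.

3

For heap A, compute g(0), g(1), … with moves {3, 6}:
g(0) = mex{} = 0
g(1) = mex{} = 0
g(2) = mex{} = 0
g(3) = mex{0} = 1
g(4) = mex{0} = 1
g(5) = mex{0} = 1
g(6) = mex{0,1} = 2
g(7) = mex{0,1} = 2
g(8) = mex{0,1} = 2
So g(8) = 2.
For heap B, compute g(0), g(1), … with moves {2, 3, 5, 7}:
g(0) = mex{} = 0
g(1) = mex{} = 0
g(2) = mex{0} = 1
g(3) = mex{0} = 1
g(4) = mex{0,1} = 2
g(5) = mex{0,1} = 2
g(6) = mex{0,1,2} = 3
g(7) = mex{0,1,2} = 3
g(8) = mex{0,1,2,3} = 4
g(9) = mex{1,2,3} = 0
g(10) = mex{1,2,3,4} = 0
g(11) = mex{0,2,3,4} = 1
So g(11) = 1.
By the Sprague-Grundy theorem, the Grundy value of a sum of independent games is the XOR of the component values.
Combined value = 2 XOR 1 = 3.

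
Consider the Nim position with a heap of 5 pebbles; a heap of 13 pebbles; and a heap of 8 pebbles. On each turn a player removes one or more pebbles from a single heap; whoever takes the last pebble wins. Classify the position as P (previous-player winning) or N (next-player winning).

P-position

In binary:
  0101  (5)
  1101  (13)
  1000  (8)
  ----
  0000  (0)
The nim-sum is 0, so this is a P-position: the player to move is in a losing position under optimal play.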